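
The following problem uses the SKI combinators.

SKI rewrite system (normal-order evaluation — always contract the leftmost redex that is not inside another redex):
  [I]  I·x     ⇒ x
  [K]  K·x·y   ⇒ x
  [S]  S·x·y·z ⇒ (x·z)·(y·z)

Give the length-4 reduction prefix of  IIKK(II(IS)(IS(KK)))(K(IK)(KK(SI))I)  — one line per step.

Answer: after 4 steps: K(IKI)

Reduction:
  start: IIKK(II(IS)(IS(KK)))(K(IK)(KK(SI))I)
  step 1: IKK(II(IS)(IS(KK)))(K(IK)(KK(SI))I)
  step 2: KK(II(IS)(IS(KK)))(K(IK)(KK(SI))I)
  step 3: K(K(IK)(KK(SI))I)
  step 4: K(IKI)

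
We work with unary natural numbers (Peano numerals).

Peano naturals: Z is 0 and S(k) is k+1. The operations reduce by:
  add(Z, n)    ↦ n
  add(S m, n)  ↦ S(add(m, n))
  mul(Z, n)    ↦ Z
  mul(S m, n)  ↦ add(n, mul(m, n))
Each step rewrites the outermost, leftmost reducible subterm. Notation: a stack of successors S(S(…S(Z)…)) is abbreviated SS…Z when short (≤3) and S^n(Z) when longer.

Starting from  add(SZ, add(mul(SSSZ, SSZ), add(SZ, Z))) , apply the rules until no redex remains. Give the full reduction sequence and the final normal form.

  start: add(SZ, add(mul(SSSZ, SSZ), add(SZ, Z)))
  step 1: S(add(Z, add(mul(SSSZ, SSZ), add(SZ, Z))))
  step 2: S(add(mul(SSSZ, SSZ), add(SZ, Z)))
  step 3: S(add(add(SSZ, mul(SSZ, SSZ)), add(SZ, Z)))
  step 4: S(add(S(add(SZ, mul(SSZ, SSZ))), add(SZ, Z)))
  step 5: S(S(add(add(SZ, mul(SSZ, SSZ)), add(SZ, Z))))
  step 6: S(S(add(S(add(Z, mul(SSZ, SSZ))), add(SZ, Z))))
  step 7: S(S(S(add(add(Z, mul(SSZ, SSZ)), add(SZ, Z)))))
  step 8: S(S(S(add(mul(SSZ, SSZ), add(SZ, Z)))))
  step 9: S(S(S(add(add(SSZ, mul(SZ, SSZ)), add(SZ, Z)))))
  step 10: S(S(S(add(S(add(SZ, mul(SZ, SSZ))), add(SZ, Z)))))
  step 11: S(S(S(S(add(add(SZ, mul(SZ, SSZ)), add(SZ, Z))))))
  step 12: S(S(S(S(add(S(add(Z, mul(SZ, SSZ))), add(SZ, Z))))))
  step 13: S(S(S(S(S(add(add(Z, mul(SZ, SSZ)), add(SZ, Z)))))))
  step 14: S(S(S(S(S(add(mul(SZ, SSZ), add(SZ, Z)))))))
  step 15: S(S(S(S(S(add(add(SSZ, mul(Z, SSZ)), add(SZ, Z)))))))
  step 16: S(S(S(S(S(add(S(add(SZ, mul(Z, SSZ))), add(SZ, Z)))))))
  step 17: S(S(S(S(S(S(add(add(SZ, mul(Z, SSZ)), add(SZ, Z))))))))
  step 18: S(S(S(S(S(S(add(S(add(Z, mul(Z, SSZ))), add(SZ, Z))))))))
  step 19: S(S(S(S(S(S(S(add(add(Z, mul(Z, SSZ)), add(SZ, Z)))))))))
  step 20: S(S(S(S(S(S(S(add(mul(Z, SSZ), add(SZ, Z)))))))))
  step 21: S(S(S(S(S(S(S(add(Z, add(SZ, Z)))))))))
  step 22: S(S(S(S(S(S(S(add(SZ, Z))))))))
  step 23: S(S(S(S(S(S(S(S(add(Z, Z)))))))))
  step 24: S^8(Z)

Answer: normal form = S^8(Z)  (in 24 steps)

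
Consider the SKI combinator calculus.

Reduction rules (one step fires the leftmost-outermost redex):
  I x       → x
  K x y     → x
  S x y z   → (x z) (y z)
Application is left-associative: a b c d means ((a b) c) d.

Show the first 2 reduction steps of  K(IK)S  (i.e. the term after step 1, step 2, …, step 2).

Answer: after 2 steps: K

Reduction:
  start: K(IK)S
  →1  IK
  →2  K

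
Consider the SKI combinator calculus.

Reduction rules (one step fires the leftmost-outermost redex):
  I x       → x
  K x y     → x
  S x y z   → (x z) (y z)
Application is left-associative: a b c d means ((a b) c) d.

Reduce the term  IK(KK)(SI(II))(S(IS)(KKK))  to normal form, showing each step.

Answer: normal form = K  (in 3 steps)

Reduction:
  start: IK(KK)(SI(II))(S(IS)(KKK))
  step 1: K(KK)(SI(II))(S(IS)(KKK))
  step 2: KK(S(IS)(KKK))
  step 3: K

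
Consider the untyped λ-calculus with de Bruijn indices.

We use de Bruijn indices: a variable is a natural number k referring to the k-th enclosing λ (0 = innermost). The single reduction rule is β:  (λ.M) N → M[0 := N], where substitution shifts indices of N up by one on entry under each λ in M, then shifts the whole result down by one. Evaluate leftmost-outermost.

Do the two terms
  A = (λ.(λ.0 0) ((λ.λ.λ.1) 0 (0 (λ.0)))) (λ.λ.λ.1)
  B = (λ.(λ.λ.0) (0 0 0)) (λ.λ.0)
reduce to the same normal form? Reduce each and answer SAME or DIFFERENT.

Term A:
  start: (λ.(λ.0 0) ((λ.λ.λ.1) 0 (0 (λ.0)))) (λ.λ.λ.1)
  →1  (λ.0 0) ((λ.λ.λ.1) (λ.λ.λ.1) ((λ.λ.λ.1) (λ.0)))
  →2  (λ.λ.λ.1) (λ.λ.λ.1) ((λ.λ.λ.1) (λ.0)) ((λ.λ.λ.1) (λ.λ.λ.1) ((λ.λ.λ.1) (λ.0)))
  →3  (λ.λ.1) ((λ.λ.λ.1) (λ.0)) ((λ.λ.λ.1) (λ.λ.λ.1) ((λ.λ.λ.1) (λ.0)))
  →4  (λ.(λ.λ.λ.1) (λ.0)) ((λ.λ.λ.1) (λ.λ.λ.1) ((λ.λ.λ.1) (λ.0)))
  →5  (λ.λ.λ.1) (λ.0)
  →6  λ.λ.1

Term B:
  start: (λ.(λ.λ.0) (0 0 0)) (λ.λ.0)
  →1  (λ.λ.0) ((λ.λ.0) (λ.λ.0) (λ.λ.0))
  →2  λ.0

Answer: DIFFERENT — A ⇓ λ.λ.1, B ⇓ λ.0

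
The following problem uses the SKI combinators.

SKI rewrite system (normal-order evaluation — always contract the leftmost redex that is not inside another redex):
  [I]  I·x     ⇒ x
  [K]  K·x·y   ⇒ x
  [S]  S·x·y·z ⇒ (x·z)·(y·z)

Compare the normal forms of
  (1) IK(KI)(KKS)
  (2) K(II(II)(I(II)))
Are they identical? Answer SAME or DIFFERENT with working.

Term A:
  start: IK(KI)(KKS)
  step 1: K(KI)(KKS)
  step 2: KI

Term B:
  start: K(II(II)(I(II)))
  step 1: K(I(II)(I(II)))
  step 2: K(II(I(II)))
  step 3: K(I(I(II)))
  step 4: K(I(II))
  step 5: K(II)
  step 6: KI

Answer: SAME — A ⇓ KI, B ⇓ KI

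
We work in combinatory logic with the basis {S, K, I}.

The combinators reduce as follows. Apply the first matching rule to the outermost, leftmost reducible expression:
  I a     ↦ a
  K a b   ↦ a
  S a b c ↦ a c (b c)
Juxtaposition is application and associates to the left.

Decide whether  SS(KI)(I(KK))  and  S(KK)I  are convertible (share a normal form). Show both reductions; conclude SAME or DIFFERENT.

Answer: SAME — A ⇓ S(KK)I, B ⇓ S(KK)I

Reduction:
Term A:
  start: SS(KI)(I(KK))
  [1] S(I(KK))(KI(I(KK)))
  [2] S(KK)(KI(I(KK)))
  [3] S(KK)I

Term B:
  start: S(KK)I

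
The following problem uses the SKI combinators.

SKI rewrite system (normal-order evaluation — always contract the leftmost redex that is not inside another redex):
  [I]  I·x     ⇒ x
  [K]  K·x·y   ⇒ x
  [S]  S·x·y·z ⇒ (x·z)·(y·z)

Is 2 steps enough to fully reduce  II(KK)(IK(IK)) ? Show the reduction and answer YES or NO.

Answer: NO — after 2 steps the term is KK(IK(IK)), not yet normal

Reduction:
  start: II(KK)(IK(IK))
  [1] I(KK)(IK(IK))
  [2] KK(IK(IK))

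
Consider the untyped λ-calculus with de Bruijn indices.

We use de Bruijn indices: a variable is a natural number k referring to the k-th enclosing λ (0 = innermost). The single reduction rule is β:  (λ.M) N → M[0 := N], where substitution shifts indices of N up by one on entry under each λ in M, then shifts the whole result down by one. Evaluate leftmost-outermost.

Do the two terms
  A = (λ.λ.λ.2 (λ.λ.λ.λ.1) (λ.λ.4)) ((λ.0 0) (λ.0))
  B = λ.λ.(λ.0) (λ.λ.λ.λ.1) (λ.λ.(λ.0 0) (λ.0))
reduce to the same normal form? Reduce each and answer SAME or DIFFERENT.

Term A:
  start: (λ.λ.λ.2 (λ.λ.λ.λ.1) (λ.λ.4)) ((λ.0 0) (λ.0))
  step 1: λ.λ.(λ.0 0) (λ.0) (λ.λ.λ.λ.1) (λ.λ.(λ.0 0) (λ.0))
  step 2: λ.λ.(λ.0) (λ.0) (λ.λ.λ.λ.1) (λ.λ.(λ.0 0) (λ.0))
  step 3: λ.λ.(λ.0) (λ.λ.λ.λ.1) (λ.λ.(λ.0 0) (λ.0))
  step 4: λ.λ.(λ.λ.λ.λ.1) (λ.λ.(λ.0 0) (λ.0))
  step 5: λ.λ.λ.λ.λ.1

Term B:
  start: λ.λ.(λ.0) (λ.λ.λ.λ.1) (λ.λ.(λ.0 0) (λ.0))
  step 1: λ.λ.(λ.λ.λ.λ.1) (λ.λ.(λ.0 0) (λ.0))
  step 2: λ.λ.λ.λ.λ.1

Answer: SAME — A ⇓ λ.λ.λ.λ.λ.1, B ⇓ λ.λ.λ.λ.λ.1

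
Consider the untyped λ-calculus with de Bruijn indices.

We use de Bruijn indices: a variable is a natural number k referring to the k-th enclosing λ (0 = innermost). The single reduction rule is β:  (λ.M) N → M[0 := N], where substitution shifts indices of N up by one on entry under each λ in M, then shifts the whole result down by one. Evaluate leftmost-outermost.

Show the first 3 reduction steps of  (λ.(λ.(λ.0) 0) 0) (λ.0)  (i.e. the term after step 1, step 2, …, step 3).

Answer: after 3 steps: λ.0

Reduction:
  start: (λ.(λ.(λ.0) 0) 0) (λ.0)
  →1  (λ.(λ.0) 0) (λ.0)
  →2  (λ.0) (λ.0)
  →3  λ.0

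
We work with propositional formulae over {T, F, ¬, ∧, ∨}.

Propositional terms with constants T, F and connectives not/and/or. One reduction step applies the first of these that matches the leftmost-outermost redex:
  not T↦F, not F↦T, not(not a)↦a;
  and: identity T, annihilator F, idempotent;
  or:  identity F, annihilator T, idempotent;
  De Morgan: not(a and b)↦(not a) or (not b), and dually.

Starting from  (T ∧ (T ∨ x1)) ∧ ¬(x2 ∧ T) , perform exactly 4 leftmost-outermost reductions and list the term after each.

Answer: after 4 steps: ¬x2 ∨ ¬T

Derivation:
  start: (T ∧ (T ∨ x1)) ∧ ¬(x2 ∧ T)
  →1  (T ∨ x1) ∧ ¬(x2 ∧ T)
  →2  T ∧ ¬(x2 ∧ T)
  →3  ¬(x2 ∧ T)
  →4  ¬x2 ∨ ¬T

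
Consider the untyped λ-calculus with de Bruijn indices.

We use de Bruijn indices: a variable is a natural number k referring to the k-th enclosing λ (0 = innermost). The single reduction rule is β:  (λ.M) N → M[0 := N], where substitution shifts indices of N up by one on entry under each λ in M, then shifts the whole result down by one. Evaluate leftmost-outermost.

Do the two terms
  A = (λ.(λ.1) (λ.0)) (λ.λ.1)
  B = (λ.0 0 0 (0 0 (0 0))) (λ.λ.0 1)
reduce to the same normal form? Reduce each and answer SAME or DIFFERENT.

Answer: DIFFERENT — A ⇓ λ.λ.1, B ⇓ λ.0 (λ.λ.0 1)

Reduction:
Term A:
  start: (λ.(λ.1) (λ.0)) (λ.λ.1)
  →1  (λ.λ.λ.1) (λ.0)
  →2  λ.λ.1

Term B:
  start: (λ.0 0 0 (0 0 (0 0))) (λ.λ.0 1)
  →1  (λ.λ.0 1) (λ.λ.0 1) (λ.λ.0 1) ((λ.λ.0 1) (λ.λ.0 1) ((λ.λ.0 1) (λ.λ.0 1)))
  →2  (λ.0 (λ.λ.0 1)) (λ.λ.0 1) ((λ.λ.0 1) (λ.λ.0 1) ((λ.λ.0 1) (λ.λ.0 1)))
  →3  (λ.λ.0 1) (λ.λ.0 1) ((λ.λ.0 1) (λ.λ.0 1) ((λ.λ.0 1) (λ.λ.0 1)))
  →4  (λ.0 (λ.λ.0 1)) ((λ.λ.0 1) (λ.λ.0 1) ((λ.λ.0 1) (λ.λ.0 1)))
  →5  (λ.λ.0 1) (λ.λ.0 1) ((λ.λ.0 1) (λ.λ.0 1)) (λ.λ.0 1)
  →6  (λ.0 (λ.λ.0 1)) ((λ.λ.0 1) (λ.λ.0 1)) (λ.λ.0 1)
  →7  (λ.λ.0 1) (λ.λ.0 1) (λ.λ.0 1) (λ.λ.0 1)
  →8  (λ.0 (λ.λ.0 1)) (λ.λ.0 1) (λ.λ.0 1)
  →9  (λ.λ.0 1) (λ.λ.0 1) (λ.λ.0 1)
  →10  (λ.0 (λ.λ.0 1)) (λ.λ.0 1)
  →11  (λ.λ.0 1) (λ.λ.0 1)
  →12  λ.0 (λ.λ.0 1)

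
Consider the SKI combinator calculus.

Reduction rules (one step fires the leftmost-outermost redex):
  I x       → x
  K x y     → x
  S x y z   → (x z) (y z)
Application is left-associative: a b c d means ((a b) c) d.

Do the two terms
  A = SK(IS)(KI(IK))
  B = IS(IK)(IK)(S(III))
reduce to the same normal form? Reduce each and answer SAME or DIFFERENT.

Term A:
  start: SK(IS)(KI(IK))
  →1  K(KI(IK))(IS(KI(IK)))
  →2  KI(IK)
  →3  I

Term B:
  start: IS(IK)(IK)(S(III))
  →1  S(IK)(IK)(S(III))
  →2  IK(S(III))(IK(S(III)))
  →3  K(S(III))(IK(S(III)))
  →4  S(III)
  →5  S(II)
  →6  SI

Answer: DIFFERENT — A ⇓ I, B ⇓ SI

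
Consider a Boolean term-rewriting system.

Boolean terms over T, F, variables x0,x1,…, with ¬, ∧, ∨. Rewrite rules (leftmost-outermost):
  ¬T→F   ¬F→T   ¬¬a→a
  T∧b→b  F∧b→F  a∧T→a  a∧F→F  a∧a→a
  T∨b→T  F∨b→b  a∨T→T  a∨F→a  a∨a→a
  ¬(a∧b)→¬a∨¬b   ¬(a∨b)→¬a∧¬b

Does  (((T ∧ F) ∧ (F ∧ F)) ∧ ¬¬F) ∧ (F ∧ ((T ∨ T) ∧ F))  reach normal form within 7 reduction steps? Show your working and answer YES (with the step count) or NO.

  start: (((T ∧ F) ∧ (F ∧ F)) ∧ ¬¬F) ∧ (F ∧ ((T ∨ T) ∧ F))
  step 1: ((F ∧ (F ∧ F)) ∧ ¬¬F) ∧ (F ∧ ((T ∨ T) ∧ F))
  step 2: (F ∧ ¬¬F) ∧ (F ∧ ((T ∨ T) ∧ F))
  step 3: F ∧ (F ∧ ((T ∨ T) ∧ F))
  step 4: F

Answer: YES — reaches normal form F in 4 ≤ 7 steps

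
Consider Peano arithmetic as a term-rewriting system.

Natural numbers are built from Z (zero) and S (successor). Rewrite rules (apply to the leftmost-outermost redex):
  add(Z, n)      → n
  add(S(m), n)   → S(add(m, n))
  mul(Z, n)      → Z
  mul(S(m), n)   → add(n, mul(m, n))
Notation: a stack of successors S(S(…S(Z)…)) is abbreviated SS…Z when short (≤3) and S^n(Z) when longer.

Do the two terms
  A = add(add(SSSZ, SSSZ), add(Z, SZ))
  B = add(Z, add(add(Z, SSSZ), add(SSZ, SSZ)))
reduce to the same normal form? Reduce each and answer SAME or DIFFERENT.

Answer: SAME — A ⇓ S^7(Z), B ⇓ S^7(Z)

Reduction:
Term A:
  start: add(add(SSSZ, SSSZ), add(Z, SZ))
  →1  add(S(add(SSZ, SSSZ)), add(Z, SZ))
  →2  S(add(add(SSZ, SSSZ), add(Z, SZ)))
  →3  S(add(S(add(SZ, SSSZ)), add(Z, SZ)))
  →4  S(S(add(add(SZ, SSSZ), add(Z, SZ))))
  →5  S(S(add(S(add(Z, SSSZ)), add(Z, SZ))))
  →6  S(S(S(add(add(Z, SSSZ), add(Z, SZ)))))
  →7  S(S(S(add(SSSZ, add(Z, SZ)))))
  →8  S(S(S(S(add(SSZ, add(Z, SZ))))))
  →9  S(S(S(S(S(add(SZ, add(Z, SZ)))))))
  →10  S(S(S(S(S(S(add(Z, add(Z, SZ))))))))
  →11  S(S(S(S(S(S(add(Z, SZ)))))))
  →12  S^7(Z)

Term B:
  start: add(Z, add(add(Z, SSSZ), add(SSZ, SSZ)))
  →1  add(add(Z, SSSZ), add(SSZ, SSZ))
  →2  add(SSSZ, add(SSZ, SSZ))
  →3  S(add(SSZ, add(SSZ, SSZ)))
  →4  S(S(add(SZ, add(SSZ, SSZ))))
  →5  S(S(S(add(Z, add(SSZ, SSZ)))))
  →6  S(S(S(add(SSZ, SSZ))))
  →7  S(S(S(S(add(SZ, SSZ)))))
  →8  S(S(S(S(S(add(Z, SSZ))))))
  →9  S^7(Z)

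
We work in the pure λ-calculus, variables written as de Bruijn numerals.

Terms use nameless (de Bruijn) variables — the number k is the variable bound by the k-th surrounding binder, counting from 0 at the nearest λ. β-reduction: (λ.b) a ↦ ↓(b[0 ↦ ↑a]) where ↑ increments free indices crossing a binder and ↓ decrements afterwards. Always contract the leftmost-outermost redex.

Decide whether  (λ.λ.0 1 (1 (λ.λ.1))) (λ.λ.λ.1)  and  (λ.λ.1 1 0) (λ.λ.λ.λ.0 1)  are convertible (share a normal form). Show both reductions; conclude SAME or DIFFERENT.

Term A:
  start: (λ.λ.0 1 (1 (λ.λ.1))) (λ.λ.λ.1)
  step 1: λ.0 (λ.λ.λ.1) ((λ.λ.λ.1) (λ.λ.1))
  step 2: λ.0 (λ.λ.λ.1) (λ.λ.1)

Term B:
  start: (λ.λ.1 1 0) (λ.λ.λ.λ.0 1)
  step 1: λ.(λ.λ.λ.λ.0 1) (λ.λ.λ.λ.0 1) 0
  step 2: λ.(λ.λ.λ.0 1) 0
  step 3: λ.λ.λ.0 1

Answer: DIFFERENT — A ⇓ λ.0 (λ.λ.λ.1) (λ.λ.1), B ⇓ λ.λ.λ.0 1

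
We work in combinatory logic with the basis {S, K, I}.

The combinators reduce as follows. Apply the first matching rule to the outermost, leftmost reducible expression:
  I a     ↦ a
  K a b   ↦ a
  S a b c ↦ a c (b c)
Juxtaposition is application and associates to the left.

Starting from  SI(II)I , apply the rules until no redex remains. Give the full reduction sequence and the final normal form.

Answer: normal form = I  (in 5 steps)

Working:
  start: SI(II)I
  →1  II(III)
  →2  I(III)
  →3  III
  →4  II
  →5  I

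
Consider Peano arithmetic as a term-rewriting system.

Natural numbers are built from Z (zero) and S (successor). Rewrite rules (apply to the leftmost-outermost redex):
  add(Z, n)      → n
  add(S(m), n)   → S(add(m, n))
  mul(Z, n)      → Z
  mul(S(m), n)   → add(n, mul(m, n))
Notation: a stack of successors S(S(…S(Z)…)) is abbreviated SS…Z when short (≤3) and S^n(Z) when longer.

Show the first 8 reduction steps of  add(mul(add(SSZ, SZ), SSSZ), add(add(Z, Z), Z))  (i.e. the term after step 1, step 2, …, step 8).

Answer: after 8 steps: S(S(S(add(add(Z, mul(add(SZ, SZ), SSSZ)), add(add(Z, Z), Z)))))

Working:
  start: add(mul(add(SSZ, SZ), SSSZ), add(add(Z, Z), Z))
  →1  add(mul(S(add(SZ, SZ)), SSSZ), add(add(Z, Z), Z))
  →2  add(add(SSSZ, mul(add(SZ, SZ), SSSZ)), add(add(Z, Z), Z))
  →3  add(S(add(SSZ, mul(add(SZ, SZ), SSSZ))), add(add(Z, Z), Z))
  →4  S(add(add(SSZ, mul(add(SZ, SZ), SSSZ)), add(add(Z, Z), Z)))
  →5  S(add(S(add(SZ, mul(add(SZ, SZ), SSSZ))), add(add(Z, Z), Z)))
  →6  S(S(add(add(SZ, mul(add(SZ, SZ), SSSZ)), add(add(Z, Z), Z))))
  →7  S(S(add(S(add(Z, mul(add(SZ, SZ), SSSZ))), add(add(Z, Z), Z))))
  →8  S(S(S(add(add(Z, mul(add(SZ, SZ), SSSZ)), add(add(Z, Z), Z)))))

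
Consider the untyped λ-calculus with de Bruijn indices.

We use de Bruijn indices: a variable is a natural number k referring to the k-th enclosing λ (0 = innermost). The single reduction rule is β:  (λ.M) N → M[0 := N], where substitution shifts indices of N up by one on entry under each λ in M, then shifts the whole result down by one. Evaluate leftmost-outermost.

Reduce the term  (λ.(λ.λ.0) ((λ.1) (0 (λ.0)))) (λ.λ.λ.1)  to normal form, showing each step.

Answer: normal form = λ.0  (in 2 steps)

Derivation:
  start: (λ.(λ.λ.0) ((λ.1) (0 (λ.0)))) (λ.λ.λ.1)
  →1  (λ.λ.0) ((λ.λ.λ.λ.1) ((λ.λ.λ.1) (λ.0)))
  →2  λ.0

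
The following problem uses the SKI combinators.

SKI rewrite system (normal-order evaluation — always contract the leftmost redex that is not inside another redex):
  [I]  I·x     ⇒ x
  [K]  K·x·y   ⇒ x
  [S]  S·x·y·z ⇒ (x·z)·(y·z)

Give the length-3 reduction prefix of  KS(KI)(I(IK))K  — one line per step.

Answer: after 3 steps: SKK

Reduction:
  start: KS(KI)(I(IK))K
  step 1: S(I(IK))K
  step 2: S(IK)K
  step 3: SKK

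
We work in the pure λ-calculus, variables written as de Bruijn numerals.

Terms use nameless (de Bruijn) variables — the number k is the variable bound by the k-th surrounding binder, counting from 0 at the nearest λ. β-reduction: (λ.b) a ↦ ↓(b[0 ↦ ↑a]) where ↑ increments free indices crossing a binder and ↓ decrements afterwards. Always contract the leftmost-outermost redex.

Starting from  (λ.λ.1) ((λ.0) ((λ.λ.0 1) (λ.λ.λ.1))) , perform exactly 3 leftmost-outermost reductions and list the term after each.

  start: (λ.λ.1) ((λ.0) ((λ.λ.0 1) (λ.λ.λ.1)))
  →1  λ.(λ.0) ((λ.λ.0 1) (λ.λ.λ.1))
  →2  λ.(λ.λ.0 1) (λ.λ.λ.1)
  →3  λ.λ.0 (λ.λ.λ.1)

Answer: after 3 steps: λ.λ.0 (λ.λ.λ.1)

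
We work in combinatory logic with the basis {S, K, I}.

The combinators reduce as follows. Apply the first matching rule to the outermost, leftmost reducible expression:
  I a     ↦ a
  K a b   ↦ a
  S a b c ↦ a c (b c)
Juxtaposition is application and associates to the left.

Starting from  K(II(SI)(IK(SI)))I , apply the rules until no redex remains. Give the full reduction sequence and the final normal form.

Answer: normal form = SI(K(SI))  (in 4 steps)

Reduction:
  start: K(II(SI)(IK(SI)))I
  step 1: II(SI)(IK(SI))
  step 2: I(SI)(IK(SI))
  step 3: SI(IK(SI))
  step 4: SI(K(SI))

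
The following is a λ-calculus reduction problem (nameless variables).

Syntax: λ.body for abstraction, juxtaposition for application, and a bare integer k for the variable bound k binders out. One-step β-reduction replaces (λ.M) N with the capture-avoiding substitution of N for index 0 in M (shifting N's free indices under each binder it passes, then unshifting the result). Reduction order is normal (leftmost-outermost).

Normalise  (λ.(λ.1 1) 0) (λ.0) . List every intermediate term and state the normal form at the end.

  start: (λ.(λ.1 1) 0) (λ.0)
  step 1: (λ.(λ.0) (λ.0)) (λ.0)
  step 2: (λ.0) (λ.0)
  step 3: λ.0

Answer: normal form = λ.0  (in 3 steps)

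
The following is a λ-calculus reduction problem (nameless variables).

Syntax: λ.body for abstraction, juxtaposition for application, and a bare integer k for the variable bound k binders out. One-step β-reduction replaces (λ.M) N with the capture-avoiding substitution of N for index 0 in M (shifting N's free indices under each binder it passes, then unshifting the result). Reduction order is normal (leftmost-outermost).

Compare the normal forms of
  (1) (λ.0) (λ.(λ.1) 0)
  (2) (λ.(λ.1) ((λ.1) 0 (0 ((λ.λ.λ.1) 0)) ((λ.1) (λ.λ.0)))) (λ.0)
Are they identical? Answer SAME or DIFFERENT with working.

Answer: SAME — A ⇓ λ.0, B ⇓ λ.0

Working:
Term A:
  start: (λ.0) (λ.(λ.1) 0)
  →1  λ.(λ.1) 0
  →2  λ.0

Term B:
  start: (λ.(λ.1) ((λ.1) 0 (0 ((λ.λ.λ.1) 0)) ((λ.1) (λ.λ.0)))) (λ.0)
  →1  (λ.λ.0) ((λ.λ.0) (λ.0) ((λ.0) ((λ.λ.λ.1) (λ.0))) ((λ.λ.0) (λ.λ.0)))
  →2  λ.0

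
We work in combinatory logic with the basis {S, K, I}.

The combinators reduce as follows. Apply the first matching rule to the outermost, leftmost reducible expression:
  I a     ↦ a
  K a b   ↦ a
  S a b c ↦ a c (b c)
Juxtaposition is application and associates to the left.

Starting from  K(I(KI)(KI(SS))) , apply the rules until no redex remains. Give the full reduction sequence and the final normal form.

  start: K(I(KI)(KI(SS)))
  [1] K(KI(KI(SS)))
  [2] KI

Answer: normal form = KI  (in 2 steps)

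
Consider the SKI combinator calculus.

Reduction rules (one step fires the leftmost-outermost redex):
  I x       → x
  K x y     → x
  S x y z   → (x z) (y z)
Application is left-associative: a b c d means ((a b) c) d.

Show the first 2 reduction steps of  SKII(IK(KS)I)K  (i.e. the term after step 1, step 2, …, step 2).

Answer: after 2 steps: I(IK(KS)I)K

Working:
  start: SKII(IK(KS)I)K
  [1] KI(II)(IK(KS)I)K
  [2] I(IK(KS)I)K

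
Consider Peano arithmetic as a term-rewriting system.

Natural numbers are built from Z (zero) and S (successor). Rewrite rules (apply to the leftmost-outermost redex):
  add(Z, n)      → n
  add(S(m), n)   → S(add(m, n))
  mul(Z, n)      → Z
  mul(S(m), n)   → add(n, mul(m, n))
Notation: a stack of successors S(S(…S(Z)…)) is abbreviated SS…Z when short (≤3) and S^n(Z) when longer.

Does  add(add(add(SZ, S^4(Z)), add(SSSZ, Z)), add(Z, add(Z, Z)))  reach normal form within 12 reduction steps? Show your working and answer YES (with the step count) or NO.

Answer: NO — after 12 steps the term is S(S(S(S(S(add(add(Z, add(SSSZ, Z)), add(Z, add(Z, Z)))))))), not yet normal

Working:
  start: add(add(add(SZ, S^4(Z)), add(SSSZ, Z)), add(Z, add(Z, Z)))
  →1  add(add(S(add(Z, S^4(Z))), add(SSSZ, Z)), add(Z, add(Z, Z)))
  →2  add(S(add(add(Z, S^4(Z)), add(SSSZ, Z))), add(Z, add(Z, Z)))
  →3  S(add(add(add(Z, S^4(Z)), add(SSSZ, Z)), add(Z, add(Z, Z))))
  →4  S(add(add(S^4(Z), add(SSSZ, Z)), add(Z, add(Z, Z))))
  →5  S(add(S(add(SSSZ, add(SSSZ, Z))), add(Z, add(Z, Z))))
  →6  S(S(add(add(SSSZ, add(SSSZ, Z)), add(Z, add(Z, Z)))))
  →7  S(S(add(S(add(SSZ, add(SSSZ, Z))), add(Z, add(Z, Z)))))
  →8  S(S(S(add(add(SSZ, add(SSSZ, Z)), add(Z, add(Z, Z))))))
  →9  S(S(S(add(S(add(SZ, add(SSSZ, Z))), add(Z, add(Z, Z))))))
  →10  S(S(S(S(add(add(SZ, add(SSSZ, Z)), add(Z, add(Z, Z)))))))
  →11  S(S(S(S(add(S(add(Z, add(SSSZ, Z))), add(Z, add(Z, Z)))))))
  →12  S(S(S(S(S(add(add(Z, add(SSSZ, Z)), add(Z, add(Z, Z))))))))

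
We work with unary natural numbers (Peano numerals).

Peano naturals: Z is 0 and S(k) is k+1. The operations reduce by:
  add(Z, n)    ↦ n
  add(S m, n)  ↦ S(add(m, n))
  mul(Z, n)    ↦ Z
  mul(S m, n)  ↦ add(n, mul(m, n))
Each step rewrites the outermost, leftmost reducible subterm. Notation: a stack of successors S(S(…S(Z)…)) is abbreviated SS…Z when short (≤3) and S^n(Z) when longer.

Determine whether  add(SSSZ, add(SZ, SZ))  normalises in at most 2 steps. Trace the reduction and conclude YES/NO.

Answer: NO — after 2 steps the term is S(S(add(SZ, add(SZ, SZ)))), not yet normal

Working:
  start: add(SSSZ, add(SZ, SZ))
  →1  S(add(SSZ, add(SZ, SZ)))
  →2  S(S(add(SZ, add(SZ, SZ))))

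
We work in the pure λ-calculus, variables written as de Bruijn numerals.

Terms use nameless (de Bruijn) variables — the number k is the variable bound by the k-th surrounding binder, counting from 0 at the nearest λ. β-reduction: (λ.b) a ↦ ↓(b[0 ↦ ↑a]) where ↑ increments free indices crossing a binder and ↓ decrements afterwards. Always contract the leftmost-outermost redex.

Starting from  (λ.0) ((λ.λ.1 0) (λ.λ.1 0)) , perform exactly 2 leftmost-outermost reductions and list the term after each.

  start: (λ.0) ((λ.λ.1 0) (λ.λ.1 0))
  [1] (λ.λ.1 0) (λ.λ.1 0)
  [2] λ.(λ.λ.1 0) 0

Answer: after 2 steps: λ.(λ.λ.1 0) 0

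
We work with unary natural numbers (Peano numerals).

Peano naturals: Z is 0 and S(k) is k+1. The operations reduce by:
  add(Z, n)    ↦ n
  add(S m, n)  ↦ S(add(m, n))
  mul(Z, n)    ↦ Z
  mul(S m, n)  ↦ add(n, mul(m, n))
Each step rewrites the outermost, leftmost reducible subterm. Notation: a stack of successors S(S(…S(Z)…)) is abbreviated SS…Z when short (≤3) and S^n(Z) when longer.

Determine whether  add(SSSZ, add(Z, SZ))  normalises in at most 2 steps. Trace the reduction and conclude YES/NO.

  start: add(SSSZ, add(Z, SZ))
  →1  S(add(SSZ, add(Z, SZ)))
  →2  S(S(add(SZ, add(Z, SZ))))

Answer: NO — after 2 steps the term is S(S(add(SZ, add(Z, SZ)))), not yet normal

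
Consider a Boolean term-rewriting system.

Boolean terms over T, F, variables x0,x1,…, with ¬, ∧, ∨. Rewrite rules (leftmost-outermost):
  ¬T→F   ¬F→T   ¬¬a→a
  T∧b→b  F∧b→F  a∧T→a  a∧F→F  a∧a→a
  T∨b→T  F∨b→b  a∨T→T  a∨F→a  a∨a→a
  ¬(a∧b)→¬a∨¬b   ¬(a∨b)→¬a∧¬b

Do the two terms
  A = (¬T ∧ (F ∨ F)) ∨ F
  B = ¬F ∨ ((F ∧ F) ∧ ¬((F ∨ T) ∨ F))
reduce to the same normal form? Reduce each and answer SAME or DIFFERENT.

Answer: DIFFERENT — A ⇓ F, B ⇓ T

Working:
Term A:
  start: (¬T ∧ (F ∨ F)) ∨ F
  step 1: ¬T ∧ (F ∨ F)
  step 2: F ∧ (F ∨ F)
  step 3: F

Term B:
  start: ¬F ∨ ((F ∧ F) ∧ ¬((F ∨ T) ∨ F))
  step 1: T ∨ ((F ∧ F) ∧ ¬((F ∨ T) ∨ F))
  step 2: T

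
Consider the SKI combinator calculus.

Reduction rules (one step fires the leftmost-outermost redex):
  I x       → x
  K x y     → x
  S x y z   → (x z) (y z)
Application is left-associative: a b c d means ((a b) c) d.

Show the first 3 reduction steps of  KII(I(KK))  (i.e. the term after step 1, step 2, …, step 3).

  start: KII(I(KK))
  [1] I(I(KK))
  [2] I(KK)
  [3] KK

Answer: after 3 steps: KK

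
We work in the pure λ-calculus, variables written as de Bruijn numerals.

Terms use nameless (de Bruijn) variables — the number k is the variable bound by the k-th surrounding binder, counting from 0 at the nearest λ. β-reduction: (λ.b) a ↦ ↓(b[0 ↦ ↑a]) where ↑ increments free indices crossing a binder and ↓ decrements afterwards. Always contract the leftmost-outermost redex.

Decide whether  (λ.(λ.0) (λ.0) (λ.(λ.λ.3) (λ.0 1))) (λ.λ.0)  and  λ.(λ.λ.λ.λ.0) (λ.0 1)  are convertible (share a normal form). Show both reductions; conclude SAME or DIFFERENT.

Answer: SAME — A ⇓ λ.λ.λ.λ.0, B ⇓ λ.λ.λ.λ.0

Reduction:
Term A:
  start: (λ.(λ.0) (λ.0) (λ.(λ.λ.3) (λ.0 1))) (λ.λ.0)
  step 1: (λ.0) (λ.0) (λ.(λ.λ.λ.λ.0) (λ.0 1))
  step 2: (λ.0) (λ.(λ.λ.λ.λ.0) (λ.0 1))
  step 3: λ.(λ.λ.λ.λ.0) (λ.0 1)
  step 4: λ.λ.λ.λ.0

Term B:
  start: λ.(λ.λ.λ.λ.0) (λ.0 1)
  step 1: λ.λ.λ.λ.0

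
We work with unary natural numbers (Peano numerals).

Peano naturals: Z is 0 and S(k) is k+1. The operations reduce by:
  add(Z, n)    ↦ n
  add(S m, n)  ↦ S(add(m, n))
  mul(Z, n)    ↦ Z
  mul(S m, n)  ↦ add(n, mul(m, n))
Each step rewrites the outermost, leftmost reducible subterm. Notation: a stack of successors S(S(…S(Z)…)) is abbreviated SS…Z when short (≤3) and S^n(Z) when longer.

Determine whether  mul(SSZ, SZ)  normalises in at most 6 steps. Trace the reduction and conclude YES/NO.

  start: mul(SSZ, SZ)
  →1  add(SZ, mul(SZ, SZ))
  →2  S(add(Z, mul(SZ, SZ)))
  →3  S(mul(SZ, SZ))
  →4  S(add(SZ, mul(Z, SZ)))
  →5  S(S(add(Z, mul(Z, SZ))))
  →6  S(S(mul(Z, SZ)))

Answer: NO — after 6 steps the term is S(S(mul(Z, SZ))), not yet normal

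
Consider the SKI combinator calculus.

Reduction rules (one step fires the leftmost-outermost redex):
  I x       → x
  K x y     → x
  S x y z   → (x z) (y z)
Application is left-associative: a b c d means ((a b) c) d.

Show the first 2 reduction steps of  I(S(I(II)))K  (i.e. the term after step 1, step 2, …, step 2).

Answer: after 2 steps: S(II)K

Derivation:
  start: I(S(I(II)))K
  [1] S(I(II))K
  [2] S(II)K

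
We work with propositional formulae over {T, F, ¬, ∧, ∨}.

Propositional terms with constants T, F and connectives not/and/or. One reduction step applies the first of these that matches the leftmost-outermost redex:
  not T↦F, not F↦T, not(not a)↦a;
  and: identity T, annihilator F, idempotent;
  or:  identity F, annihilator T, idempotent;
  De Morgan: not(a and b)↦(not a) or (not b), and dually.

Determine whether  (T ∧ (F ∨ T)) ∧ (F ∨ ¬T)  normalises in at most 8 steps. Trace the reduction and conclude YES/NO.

  start: (T ∧ (F ∨ T)) ∧ (F ∨ ¬T)
  step 1: (F ∨ T) ∧ (F ∨ ¬T)
  step 2: T ∧ (F ∨ ¬T)
  step 3: F ∨ ¬T
  step 4: ¬T
  step 5: F

Answer: YES — reaches normal form F in 5 ≤ 8 steps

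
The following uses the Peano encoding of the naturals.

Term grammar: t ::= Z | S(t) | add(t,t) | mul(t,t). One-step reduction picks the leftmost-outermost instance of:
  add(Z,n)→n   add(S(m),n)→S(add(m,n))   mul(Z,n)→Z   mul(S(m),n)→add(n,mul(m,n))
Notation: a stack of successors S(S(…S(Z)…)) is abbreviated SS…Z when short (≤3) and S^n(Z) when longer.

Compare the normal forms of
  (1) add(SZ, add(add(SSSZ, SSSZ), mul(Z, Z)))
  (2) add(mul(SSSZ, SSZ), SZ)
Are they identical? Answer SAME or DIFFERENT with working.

Answer: SAME — A ⇓ S^7(Z), B ⇓ S^7(Z)

Derivation:
Term A:
  start: add(SZ, add(add(SSSZ, SSSZ), mul(Z, Z)))
  step 1: S(add(Z, add(add(SSSZ, SSSZ), mul(Z, Z))))
  step 2: S(add(add(SSSZ, SSSZ), mul(Z, Z)))
  step 3: S(add(S(add(SSZ, SSSZ)), mul(Z, Z)))
  step 4: S(S(add(add(SSZ, SSSZ), mul(Z, Z))))
  step 5: S(S(add(S(add(SZ, SSSZ)), mul(Z, Z))))
  step 6: S(S(S(add(add(SZ, SSSZ), mul(Z, Z)))))
  step 7: S(S(S(add(S(add(Z, SSSZ)), mul(Z, Z)))))
  step 8: S(S(S(S(add(add(Z, SSSZ), mul(Z, Z))))))
  step 9: S(S(S(S(add(SSSZ, mul(Z, Z))))))
  step 10: S(S(S(S(S(add(SSZ, mul(Z, Z)))))))
  step 11: S(S(S(S(S(S(add(SZ, mul(Z, Z))))))))
  step 12: S(S(S(S(S(S(S(add(Z, mul(Z, Z)))))))))
  step 13: S(S(S(S(S(S(S(mul(Z, Z))))))))
  step 14: S^7(Z)

Term B:
  start: add(mul(SSSZ, SSZ), SZ)
  step 1: add(add(SSZ, mul(SSZ, SSZ)), SZ)
  step 2: add(S(add(SZ, mul(SSZ, SSZ))), SZ)
  step 3: S(add(add(SZ, mul(SSZ, SSZ)), SZ))
  step 4: S(add(S(add(Z, mul(SSZ, SSZ))), SZ))
  step 5: S(S(add(add(Z, mul(SSZ, SSZ)), SZ)))
  step 6: S(S(add(mul(SSZ, SSZ), SZ)))
  step 7: S(S(add(add(SSZ, mul(SZ, SSZ)), SZ)))
  step 8: S(S(add(S(add(SZ, mul(SZ, SSZ))), SZ)))
  step 9: S(S(S(add(add(SZ, mul(SZ, SSZ)), SZ))))
  step 10: S(S(S(add(S(add(Z, mul(SZ, SSZ))), SZ))))
  step 11: S(S(S(S(add(add(Z, mul(SZ, SSZ)), SZ)))))
  step 12: S(S(S(S(add(mul(SZ, SSZ), SZ)))))
  step 13: S(S(S(S(add(add(SSZ, mul(Z, SSZ)), SZ)))))
  step 14: S(S(S(S(add(S(add(SZ, mul(Z, SSZ))), SZ)))))
  step 15: S(S(S(S(S(add(add(SZ, mul(Z, SSZ)), SZ))))))
  step 16: S(S(S(S(S(add(S(add(Z, mul(Z, SSZ))), SZ))))))
  step 17: S(S(S(S(S(S(add(add(Z, mul(Z, SSZ)), SZ)))))))
  step 18: S(S(S(S(S(S(add(mul(Z, SSZ), SZ)))))))
  step 19: S(S(S(S(S(S(add(Z, SZ)))))))
  step 20: S^7(Z)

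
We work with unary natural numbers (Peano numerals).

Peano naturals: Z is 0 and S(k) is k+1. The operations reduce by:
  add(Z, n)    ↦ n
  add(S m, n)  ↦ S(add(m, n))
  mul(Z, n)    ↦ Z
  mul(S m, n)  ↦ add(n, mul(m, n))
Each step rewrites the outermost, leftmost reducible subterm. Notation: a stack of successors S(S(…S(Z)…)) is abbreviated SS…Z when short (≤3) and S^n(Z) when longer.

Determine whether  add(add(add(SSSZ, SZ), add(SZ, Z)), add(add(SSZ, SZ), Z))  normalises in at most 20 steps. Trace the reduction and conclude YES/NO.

  start: add(add(add(SSSZ, SZ), add(SZ, Z)), add(add(SSZ, SZ), Z))
  →1  add(add(S(add(SSZ, SZ)), add(SZ, Z)), add(add(SSZ, SZ), Z))
  →2  add(S(add(add(SSZ, SZ), add(SZ, Z))), add(add(SSZ, SZ), Z))
  →3  S(add(add(add(SSZ, SZ), add(SZ, Z)), add(add(SSZ, SZ), Z)))
  →4  S(add(add(S(add(SZ, SZ)), add(SZ, Z)), add(add(SSZ, SZ), Z)))
  →5  S(add(S(add(add(SZ, SZ), add(SZ, Z))), add(add(SSZ, SZ), Z)))
  →6  S(S(add(add(add(SZ, SZ), add(SZ, Z)), add(add(SSZ, SZ), Z))))
  →7  S(S(add(add(S(add(Z, SZ)), add(SZ, Z)), add(add(SSZ, SZ), Z))))
  →8  S(S(add(S(add(add(Z, SZ), add(SZ, Z))), add(add(SSZ, SZ), Z))))
  →9  S(S(S(add(add(add(Z, SZ), add(SZ, Z)), add(add(SSZ, SZ), Z)))))
  →10  S(S(S(add(add(SZ, add(SZ, Z)), add(add(SSZ, SZ), Z)))))
  →11  S(S(S(add(S(add(Z, add(SZ, Z))), add(add(SSZ, SZ), Z)))))
  →12  S(S(S(S(add(add(Z, add(SZ, Z)), add(add(SSZ, SZ), Z))))))
  →13  S(S(S(S(add(add(SZ, Z), add(add(SSZ, SZ), Z))))))
  →14  S(S(S(S(add(S(add(Z, Z)), add(add(SSZ, SZ), Z))))))
  →15  S(S(S(S(S(add(add(Z, Z), add(add(SSZ, SZ), Z)))))))
  →16  S(S(S(S(S(add(Z, add(add(SSZ, SZ), Z)))))))
  →17  S(S(S(S(S(add(add(SSZ, SZ), Z))))))
  →18  S(S(S(S(S(add(S(add(SZ, SZ)), Z))))))
  →19  S(S(S(S(S(S(add(add(SZ, SZ), Z)))))))
  →20  S(S(S(S(S(S(add(S(add(Z, SZ)), Z)))))))

Answer: NO — after 20 steps the term is S(S(S(S(S(S(add(S(add(Z, SZ)), Z))))))), not yet normal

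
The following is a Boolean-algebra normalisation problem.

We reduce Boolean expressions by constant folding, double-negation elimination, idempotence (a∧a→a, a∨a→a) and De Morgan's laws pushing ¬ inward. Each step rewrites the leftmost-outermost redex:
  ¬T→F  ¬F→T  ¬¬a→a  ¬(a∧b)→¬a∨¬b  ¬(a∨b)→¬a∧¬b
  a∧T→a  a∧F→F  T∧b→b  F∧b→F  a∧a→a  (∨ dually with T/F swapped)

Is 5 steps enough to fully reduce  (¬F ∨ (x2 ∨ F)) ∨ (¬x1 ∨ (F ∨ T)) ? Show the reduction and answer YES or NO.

  start: (¬F ∨ (x2 ∨ F)) ∨ (¬x1 ∨ (F ∨ T))
  →1  (T ∨ (x2 ∨ F)) ∨ (¬x1 ∨ (F ∨ T))
  →2  T ∨ (¬x1 ∨ (F ∨ T))
  →3  T

Answer: YES — reaches normal form T in 3 ≤ 5 steps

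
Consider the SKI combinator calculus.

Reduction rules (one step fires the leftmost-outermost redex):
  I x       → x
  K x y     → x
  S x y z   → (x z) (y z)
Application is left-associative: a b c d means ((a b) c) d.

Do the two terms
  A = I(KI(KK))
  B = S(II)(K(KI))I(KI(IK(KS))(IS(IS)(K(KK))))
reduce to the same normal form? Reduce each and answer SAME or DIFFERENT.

Answer: SAME — A ⇓ I, B ⇓ I

Working:
Term A:
  start: I(KI(KK))
  →1  KI(KK)
  →2  I

Term B:
  start: S(II)(K(KI))I(KI(IK(KS))(IS(IS)(K(KK))))
  →1  III(K(KI)I)(KI(IK(KS))(IS(IS)(K(KK))))
  →2  II(K(KI)I)(KI(IK(KS))(IS(IS)(K(KK))))
  →3  I(K(KI)I)(KI(IK(KS))(IS(IS)(K(KK))))
  →4  K(KI)I(KI(IK(KS))(IS(IS)(K(KK))))
  →5  KI(KI(IK(KS))(IS(IS)(K(KK))))
  →6  I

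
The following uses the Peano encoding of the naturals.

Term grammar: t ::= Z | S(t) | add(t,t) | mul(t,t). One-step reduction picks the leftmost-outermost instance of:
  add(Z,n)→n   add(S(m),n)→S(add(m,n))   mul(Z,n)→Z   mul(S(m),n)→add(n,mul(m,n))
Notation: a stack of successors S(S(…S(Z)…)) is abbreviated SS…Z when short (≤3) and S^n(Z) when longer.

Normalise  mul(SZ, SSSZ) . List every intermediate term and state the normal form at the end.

Answer: normal form = SSSZ  (in 6 steps)

Derivation:
  start: mul(SZ, SSSZ)
  →1  add(SSSZ, mul(Z, SSSZ))
  →2  S(add(SSZ, mul(Z, SSSZ)))
  →3  S(S(add(SZ, mul(Z, SSSZ))))
  →4  S(S(S(add(Z, mul(Z, SSSZ)))))
  →5  S(S(S(mul(Z, SSSZ))))
  →6  SSSZ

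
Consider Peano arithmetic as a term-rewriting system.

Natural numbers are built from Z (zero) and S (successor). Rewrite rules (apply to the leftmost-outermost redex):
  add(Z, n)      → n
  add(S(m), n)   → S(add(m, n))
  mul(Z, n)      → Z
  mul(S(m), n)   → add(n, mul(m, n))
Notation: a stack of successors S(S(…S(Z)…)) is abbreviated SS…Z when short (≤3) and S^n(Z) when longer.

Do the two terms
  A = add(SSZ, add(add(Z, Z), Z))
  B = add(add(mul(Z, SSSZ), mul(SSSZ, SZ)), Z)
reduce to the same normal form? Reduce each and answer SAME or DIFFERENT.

Answer: DIFFERENT — A ⇓ SSZ, B ⇓ SSSZ

Working:
Term A:
  start: add(SSZ, add(add(Z, Z), Z))
  step 1: S(add(SZ, add(add(Z, Z), Z)))
  step 2: S(S(add(Z, add(add(Z, Z), Z))))
  step 3: S(S(add(add(Z, Z), Z)))
  step 4: S(S(add(Z, Z)))
  step 5: SSZ

Term B:
  start: add(add(mul(Z, SSSZ), mul(SSSZ, SZ)), Z)
  step 1: add(add(Z, mul(SSSZ, SZ)), Z)
  step 2: add(mul(SSSZ, SZ), Z)
  step 3: add(add(SZ, mul(SSZ, SZ)), Z)
  step 4: add(S(add(Z, mul(SSZ, SZ))), Z)
  step 5: S(add(add(Z, mul(SSZ, SZ)), Z))
  step 6: S(add(mul(SSZ, SZ), Z))
  step 7: S(add(add(SZ, mul(SZ, SZ)), Z))
  step 8: S(add(S(add(Z, mul(SZ, SZ))), Z))
  step 9: S(S(add(add(Z, mul(SZ, SZ)), Z)))
  step 10: S(S(add(mul(SZ, SZ), Z)))
  step 11: S(S(add(add(SZ, mul(Z, SZ)), Z)))
  step 12: S(S(add(S(add(Z, mul(Z, SZ))), Z)))
  step 13: S(S(S(add(add(Z, mul(Z, SZ)), Z))))
  step 14: S(S(S(add(mul(Z, SZ), Z))))
  step 15: S(S(S(add(Z, Z))))
  step 16: SSSZ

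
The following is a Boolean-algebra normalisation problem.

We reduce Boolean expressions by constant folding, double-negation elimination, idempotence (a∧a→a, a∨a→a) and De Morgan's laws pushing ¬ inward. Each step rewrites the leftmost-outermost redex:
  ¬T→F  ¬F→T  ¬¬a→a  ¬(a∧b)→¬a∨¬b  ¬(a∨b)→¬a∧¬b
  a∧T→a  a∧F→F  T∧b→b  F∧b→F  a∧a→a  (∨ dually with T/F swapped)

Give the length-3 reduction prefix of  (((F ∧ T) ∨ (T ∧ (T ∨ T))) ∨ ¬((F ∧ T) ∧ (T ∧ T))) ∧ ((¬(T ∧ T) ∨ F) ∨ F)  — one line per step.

Answer: after 3 steps: ((T ∨ T) ∨ ¬((F ∧ T) ∧ (T ∧ T))) ∧ ((¬(T ∧ T) ∨ F) ∨ F)

Reduction:
  start: (((F ∧ T) ∨ (T ∧ (T ∨ T))) ∨ ¬((F ∧ T) ∧ (T ∧ T))) ∧ ((¬(T ∧ T) ∨ F) ∨ F)
  [1] ((F ∨ (T ∧ (T ∨ T))) ∨ ¬((F ∧ T) ∧ (T ∧ T))) ∧ ((¬(T ∧ T) ∨ F) ∨ F)
  [2] ((T ∧ (T ∨ T)) ∨ ¬((F ∧ T) ∧ (T ∧ T))) ∧ ((¬(T ∧ T) ∨ F) ∨ F)
  [3] ((T ∨ T) ∨ ¬((F ∧ T) ∧ (T ∧ T))) ∧ ((¬(T ∧ T) ∨ F) ∨ F)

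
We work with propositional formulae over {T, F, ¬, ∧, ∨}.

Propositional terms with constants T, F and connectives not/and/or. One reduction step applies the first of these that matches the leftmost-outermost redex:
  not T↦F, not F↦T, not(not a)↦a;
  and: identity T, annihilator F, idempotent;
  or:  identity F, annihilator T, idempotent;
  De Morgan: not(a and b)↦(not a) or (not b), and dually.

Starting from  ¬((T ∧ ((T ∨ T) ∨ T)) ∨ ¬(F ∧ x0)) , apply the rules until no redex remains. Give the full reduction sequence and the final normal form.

Answer: normal form = F  (in 10 steps)

Reduction:
  start: ¬((T ∧ ((T ∨ T) ∨ T)) ∨ ¬(F ∧ x0))
  [1] ¬(T ∧ ((T ∨ T) ∨ T)) ∧ ¬¬(F ∧ x0)
  [2] (¬T ∨ ¬((T ∨ T) ∨ T)) ∧ ¬¬(F ∧ x0)
  [3] (F ∨ ¬((T ∨ T) ∨ T)) ∧ ¬¬(F ∧ x0)
  [4] ¬((T ∨ T) ∨ T) ∧ ¬¬(F ∧ x0)
  [5] (¬(T ∨ T) ∧ ¬T) ∧ ¬¬(F ∧ x0)
  [6] ((¬T ∧ ¬T) ∧ ¬T) ∧ ¬¬(F ∧ x0)
  [7] (¬T ∧ ¬T) ∧ ¬¬(F ∧ x0)
  [8] ¬T ∧ ¬¬(F ∧ x0)
  [9] F ∧ ¬¬(F ∧ x0)
  [10] F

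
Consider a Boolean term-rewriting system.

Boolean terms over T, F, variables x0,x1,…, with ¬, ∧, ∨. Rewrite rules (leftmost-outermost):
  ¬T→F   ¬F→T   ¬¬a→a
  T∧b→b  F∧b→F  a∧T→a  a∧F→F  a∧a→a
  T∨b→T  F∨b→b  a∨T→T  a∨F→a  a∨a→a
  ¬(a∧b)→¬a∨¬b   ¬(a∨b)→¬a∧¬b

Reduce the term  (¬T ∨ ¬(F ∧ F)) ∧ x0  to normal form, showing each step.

Answer: normal form = x0  (in 6 steps)

Working:
  start: (¬T ∨ ¬(F ∧ F)) ∧ x0
  step 1: (F ∨ ¬(F ∧ F)) ∧ x0
  step 2: ¬(F ∧ F) ∧ x0
  step 3: (¬F ∨ ¬F) ∧ x0
  step 4: ¬F ∧ x0
  step 5: T ∧ x0
  step 6: x0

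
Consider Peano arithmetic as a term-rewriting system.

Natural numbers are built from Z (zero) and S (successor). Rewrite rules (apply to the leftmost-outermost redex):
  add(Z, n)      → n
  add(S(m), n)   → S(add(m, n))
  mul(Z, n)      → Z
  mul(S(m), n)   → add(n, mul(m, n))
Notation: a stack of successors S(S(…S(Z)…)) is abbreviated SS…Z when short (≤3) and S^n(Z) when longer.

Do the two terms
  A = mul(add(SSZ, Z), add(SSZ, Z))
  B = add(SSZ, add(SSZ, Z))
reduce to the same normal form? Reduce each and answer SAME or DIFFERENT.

Term A:
  start: mul(add(SSZ, Z), add(SSZ, Z))
  step 1: mul(S(add(SZ, Z)), add(SSZ, Z))
  step 2: add(add(SSZ, Z), mul(add(SZ, Z), add(SSZ, Z)))
  step 3: add(S(add(SZ, Z)), mul(add(SZ, Z), add(SSZ, Z)))
  step 4: S(add(add(SZ, Z), mul(add(SZ, Z), add(SSZ, Z))))
  step 5: S(add(S(add(Z, Z)), mul(add(SZ, Z), add(SSZ, Z))))
  step 6: S(S(add(add(Z, Z), mul(add(SZ, Z), add(SSZ, Z)))))
  step 7: S(S(add(Z, mul(add(SZ, Z), add(SSZ, Z)))))
  step 8: S(S(mul(add(SZ, Z), add(SSZ, Z))))
  step 9: S(S(mul(S(add(Z, Z)), add(SSZ, Z))))
  step 10: S(S(add(add(SSZ, Z), mul(add(Z, Z), add(SSZ, Z)))))
  step 11: S(S(add(S(add(SZ, Z)), mul(add(Z, Z), add(SSZ, Z)))))
  step 12: S(S(S(add(add(SZ, Z), mul(add(Z, Z), add(SSZ, Z))))))
  step 13: S(S(S(add(S(add(Z, Z)), mul(add(Z, Z), add(SSZ, Z))))))
  step 14: S(S(S(S(add(add(Z, Z), mul(add(Z, Z), add(SSZ, Z)))))))
  step 15: S(S(S(S(add(Z, mul(add(Z, Z), add(SSZ, Z)))))))
  step 16: S(S(S(S(mul(add(Z, Z), add(SSZ, Z))))))
  step 17: S(S(S(S(mul(Z, add(SSZ, Z))))))
  step 18: S^4(Z)

Term B:
  start: add(SSZ, add(SSZ, Z))
  step 1: S(add(SZ, add(SSZ, Z)))
  step 2: S(S(add(Z, add(SSZ, Z))))
  step 3: S(S(add(SSZ, Z)))
  step 4: S(S(S(add(SZ, Z))))
  step 5: S(S(S(S(add(Z, Z)))))
  step 6: S^4(Z)

Answer: SAME — A ⇓ S^4(Z), B ⇓ S^4(Z)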